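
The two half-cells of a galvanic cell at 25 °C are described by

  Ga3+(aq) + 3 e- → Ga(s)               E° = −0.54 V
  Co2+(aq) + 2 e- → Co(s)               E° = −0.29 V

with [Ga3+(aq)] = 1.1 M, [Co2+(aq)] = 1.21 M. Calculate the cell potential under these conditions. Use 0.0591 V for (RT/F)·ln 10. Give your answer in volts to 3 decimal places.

+0.252 V

Since E°(Co²⁺/Co) > E°(Ga³⁺/Ga), Co²⁺/Co serves as the cathode.
E°cell = −0.29 − (−0.54) = +0.25 V, with n = 6 electrons transferred.
Balancing gives 3 Co2+(aq) + 2 Ga(s) → 3 Co(s) + 2 Ga3+(aq); hence Q = [Ga3+(aq)]^2 / [Co2+(aq)]^3 = 0.683 (log Q = −0.166).
E = E° − (0.0591/n)·log Q = +0.25 − (0.0591/6)(−0.166) = +0.252 V.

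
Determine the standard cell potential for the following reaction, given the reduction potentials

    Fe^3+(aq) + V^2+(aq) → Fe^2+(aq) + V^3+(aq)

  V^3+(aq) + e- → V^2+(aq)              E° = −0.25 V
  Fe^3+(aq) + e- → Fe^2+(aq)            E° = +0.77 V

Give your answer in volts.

+1.02 V

In the reaction as written, Fe^3+(aq) is reduced (cathode) and V^3+(aq) is produced by oxidation at the anode.
E°cell = E°(cathode) − E°(anode) = +0.77 − (−0.25) = +1.02 V.
The positive value indicates the reaction is spontaneous as written.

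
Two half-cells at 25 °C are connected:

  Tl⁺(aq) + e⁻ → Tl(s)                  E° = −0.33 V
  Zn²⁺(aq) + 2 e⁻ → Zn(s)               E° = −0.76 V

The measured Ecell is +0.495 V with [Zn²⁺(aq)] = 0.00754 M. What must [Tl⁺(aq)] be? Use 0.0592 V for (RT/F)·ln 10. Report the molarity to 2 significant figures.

1.1 M

Tl⁺/Tl is the cathode (higher E°); E°cell = −0.33 − (−0.76) = +0.43 V with n = 2.
From the Nernst equation, log Q = n(E° − E)/0.0592 = 2·(+0.43 − (+0.495))/0.0592 = −2.196.
Balancing electrons gives 2 Tl⁺(aq) + Zn(s) → 2 Tl(s) + Zn²⁺(aq); thus Q = [Zn²⁺(aq)] / [Tl⁺(aq)]^2.
Solving for the unknown gives log [Tl⁺(aq)] = 0.037, so [Tl⁺(aq)] ≈ 1.1 M.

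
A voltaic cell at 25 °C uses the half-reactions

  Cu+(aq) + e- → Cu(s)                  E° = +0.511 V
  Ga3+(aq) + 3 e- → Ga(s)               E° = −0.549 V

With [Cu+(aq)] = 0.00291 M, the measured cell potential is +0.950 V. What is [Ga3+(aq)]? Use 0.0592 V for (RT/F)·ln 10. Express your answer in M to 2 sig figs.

Cu⁺/Cu is the cathode (higher E°); E°cell = +0.511 − (−0.549) = +1.060 V with n = 3.
From the Nernst equation, log Q = n(E° − E)/0.0592 = 3·(+1.060 − (+0.950))/0.0592 = 5.574.
The balanced reaction is 3 Cu+(aq) + Ga(s) → 3 Cu(s) + Ga3+(aq), so Q = [Ga3+(aq)] / [Cu+(aq)]^3.
Substituting the known concentrations and solving, log [Ga3+(aq)] = −2.034 and [Ga3+(aq)] = 0.0092 M.

0.0092 M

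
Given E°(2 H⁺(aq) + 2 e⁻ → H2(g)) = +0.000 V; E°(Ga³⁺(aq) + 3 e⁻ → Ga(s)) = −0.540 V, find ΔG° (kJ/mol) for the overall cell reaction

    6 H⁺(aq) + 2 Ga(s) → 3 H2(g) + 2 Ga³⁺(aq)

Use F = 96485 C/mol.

In the reaction as written H⁺(aq) is reduced, so the 2H⁺/H₂ couple is the cathode and Ga³⁺/Ga is the anode.
E°cell = +0.000 − (−0.540) = +0.540 V; balancing electrons gives n = 6.
ΔG° = −nFE°cell = −(6)(96485)(+0.540) J/mol = −313 kJ/mol.

−313 kJ/mol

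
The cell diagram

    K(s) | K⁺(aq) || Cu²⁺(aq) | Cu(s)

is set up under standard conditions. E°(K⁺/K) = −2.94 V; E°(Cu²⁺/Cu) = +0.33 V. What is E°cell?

By convention the left-hand electrode in cell notation is the anode (oxidation) and the right-hand electrode is the cathode (reduction).
E°cell = E°(right) − E°(left) = +0.33 − (−2.94) = +3.27 V.

+3.27 V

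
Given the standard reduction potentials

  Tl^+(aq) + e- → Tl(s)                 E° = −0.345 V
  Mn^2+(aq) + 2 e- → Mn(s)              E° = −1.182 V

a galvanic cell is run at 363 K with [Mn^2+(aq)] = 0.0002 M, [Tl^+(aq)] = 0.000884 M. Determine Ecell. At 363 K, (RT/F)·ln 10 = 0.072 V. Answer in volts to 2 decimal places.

+0.75 V

The Tl⁺/Tl couple has the more positive E°, so it is the cathode; Mn²⁺/Mn is the anode.
E°cell = −0.345 − (−1.182) = +0.837 V, with n = 2 electrons transferred.
For the overall reaction 2 Tl^+(aq) + Mn(s) → 2 Tl(s) + Mn^2+(aq), Q = [Mn^2+(aq)] / [Tl^+(aq)]^2 = 256, giving log Q = 2.408.
By the Nernst equation, E = +0.837 − (0.072/2)·(2.408) = +0.75 V.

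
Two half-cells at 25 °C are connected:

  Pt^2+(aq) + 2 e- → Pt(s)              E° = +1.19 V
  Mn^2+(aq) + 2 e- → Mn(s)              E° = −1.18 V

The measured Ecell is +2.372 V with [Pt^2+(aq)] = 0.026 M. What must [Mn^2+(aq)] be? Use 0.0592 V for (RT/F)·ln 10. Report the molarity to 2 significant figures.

0.022 M

Pt²⁺/Pt is the cathode (higher E°); E°cell = +1.19 − (−1.18) = +2.37 V with n = 2.
From the Nernst equation, log Q = n(E° − E)/0.0592 = 2·(+2.37 − (+2.372))/0.0592 = −0.068.
The balanced reaction is Pt^2+(aq) + Mn(s) → Pt(s) + Mn^2+(aq), so Q = [Mn^2+(aq)] / [Pt^2+(aq)].
Isolating [Mn^2+(aq)] in Q = 10^{−0.068} yields log [Mn^2+(aq)] = −1.653, i.e. 0.022 M.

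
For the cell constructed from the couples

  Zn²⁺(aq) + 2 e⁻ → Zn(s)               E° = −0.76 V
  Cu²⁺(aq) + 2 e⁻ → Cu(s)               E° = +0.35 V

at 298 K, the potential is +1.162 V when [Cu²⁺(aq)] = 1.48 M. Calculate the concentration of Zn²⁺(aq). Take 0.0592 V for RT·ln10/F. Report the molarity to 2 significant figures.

Cu²⁺/Cu is the cathode (higher E°); E°cell = +0.35 − (−0.76) = +1.11 V with n = 2.
From the Nernst equation, log Q = n(E° − E)/0.0592 = 2·(+1.11 − (+1.162))/0.0592 = −1.757.
The balanced reaction is Cu²⁺(aq) + Zn(s) → Cu(s) + Zn²⁺(aq), so Q = [Zn²⁺(aq)] / [Cu²⁺(aq)].
Substituting the known concentrations and solving, log [Zn²⁺(aq)] = −1.587 and [Zn²⁺(aq)] = 0.026 M.

0.026 M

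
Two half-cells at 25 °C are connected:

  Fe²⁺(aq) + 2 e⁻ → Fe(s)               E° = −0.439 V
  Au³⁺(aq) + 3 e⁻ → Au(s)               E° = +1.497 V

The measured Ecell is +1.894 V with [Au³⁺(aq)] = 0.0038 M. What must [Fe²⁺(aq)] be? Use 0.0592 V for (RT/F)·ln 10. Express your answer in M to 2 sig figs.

The Au³⁺/Au couple has the larger reduction potential, so it is the cathode: E°cell = +1.497 − (−0.439) = +1.936 V and n = 6.
Rearranging E = E° − (0.0592/n)·log Q gives log Q = 6(+1.936 − (+1.894))/0.0592 = 4.257.
Balancing electrons gives 2 Au³⁺(aq) + 3 Fe(s) → 2 Au(s) + 3 Fe²⁺(aq); thus Q = [Fe²⁺(aq)]^3 / [Au³⁺(aq)]^2.
Solving for the unknown gives log [Fe²⁺(aq)] = −0.194, so [Fe²⁺(aq)] ≈ 0.64 M.

0.64 M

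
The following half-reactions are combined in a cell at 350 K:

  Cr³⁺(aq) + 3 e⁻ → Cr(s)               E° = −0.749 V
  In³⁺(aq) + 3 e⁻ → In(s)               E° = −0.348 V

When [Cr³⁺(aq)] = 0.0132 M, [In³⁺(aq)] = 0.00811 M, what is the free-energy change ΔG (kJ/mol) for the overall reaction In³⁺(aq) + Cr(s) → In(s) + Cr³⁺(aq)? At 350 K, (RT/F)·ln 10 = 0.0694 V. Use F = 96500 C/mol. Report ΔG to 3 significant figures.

−115 kJ/mol

The standard cell potential is −0.348 − (−0.749) = +0.401 V, with n = 3 electrons in the balanced equation.
Q = [Cr³⁺(aq)] / [In³⁺(aq)] = 1.63, so log Q = 0.212 and E = +0.401 − (0.0694/3)(0.212) = +0.3961 V.
ΔG = −nFE = −(3)(96500)(+0.3961) J/mol = −115 kJ/mol.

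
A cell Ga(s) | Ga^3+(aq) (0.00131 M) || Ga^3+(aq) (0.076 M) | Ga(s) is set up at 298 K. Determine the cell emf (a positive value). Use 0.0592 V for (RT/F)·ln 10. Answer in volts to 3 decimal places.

0.035 V

For a concentration cell E°cell = 0, since both electrodes use the same couple.
The compartment with the higher Ga^3+(aq) concentration (0.076 M) acts as the cathode; ions are reduced there and produced at the dilute (0.00131 M) anode.
With n = 3, Ecell = −(0.0592/3)·log([dilute]/[conc]) = −(0.0592/3)·log(0.00131/0.076) = +0.035 V.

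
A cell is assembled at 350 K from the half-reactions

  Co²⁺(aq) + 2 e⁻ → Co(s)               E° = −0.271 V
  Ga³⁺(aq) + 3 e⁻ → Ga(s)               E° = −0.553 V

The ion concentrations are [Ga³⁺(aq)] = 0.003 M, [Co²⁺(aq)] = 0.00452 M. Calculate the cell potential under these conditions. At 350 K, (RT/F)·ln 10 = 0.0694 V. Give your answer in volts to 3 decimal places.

+0.259 V

Since E°(Co²⁺/Co) > E°(Ga³⁺/Ga), Co²⁺/Co serves as the cathode.
E°cell = E°cat − E°an = −0.271 − (−0.553) = +0.282 V; n = 6.
The balanced reaction is 3 Co²⁺(aq) + 2 Ga(s) → 3 Co(s) + 2 Ga³⁺(aq), so Q = [Ga³⁺(aq)]^2 / [Co²⁺(aq)]^3 = 97.5 and log Q = 1.989.
By the Nernst equation, E = +0.282 − (0.0694/6)·(1.989) = +0.259 V.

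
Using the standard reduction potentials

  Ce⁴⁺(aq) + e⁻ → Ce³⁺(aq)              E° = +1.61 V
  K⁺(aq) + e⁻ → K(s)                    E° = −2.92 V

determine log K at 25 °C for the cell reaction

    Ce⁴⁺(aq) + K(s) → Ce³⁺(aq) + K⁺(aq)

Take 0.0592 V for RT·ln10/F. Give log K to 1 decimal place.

The Ce⁴⁺/Ce³⁺ couple is reduced (cathode); E°cell = +1.61 − (−2.92) = +4.53 V with n = 1.
At equilibrium E = 0, so log K = nE°cell / 0.0592 = (1)(+4.53) / 0.0592 = 76.5.

log K = 76.5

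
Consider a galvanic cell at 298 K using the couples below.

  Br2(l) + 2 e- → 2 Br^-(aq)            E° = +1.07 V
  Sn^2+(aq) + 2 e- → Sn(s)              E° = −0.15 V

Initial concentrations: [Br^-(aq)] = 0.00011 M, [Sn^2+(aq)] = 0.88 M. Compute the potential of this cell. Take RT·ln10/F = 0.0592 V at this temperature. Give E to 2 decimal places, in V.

+1.46 V

The Br₂/Br⁻ couple has the more positive E°, so it is the cathode; Sn²⁺/Sn is the anode.
The standard potential is +1.07 − (−0.15) = +1.22 V and the balanced reaction transfers n = 2 electrons.
The balanced reaction is Br2(l) + Sn(s) → 2 Br^-(aq) + Sn^2+(aq), so Q = [Br^-(aq)]^2·[Sn^2+(aq)] = 1.06×10^−8 and log Q = −7.973.
E = E° − (0.0592/n)·log Q = +1.22 − (0.0592/2)(−7.973) = +1.46 V.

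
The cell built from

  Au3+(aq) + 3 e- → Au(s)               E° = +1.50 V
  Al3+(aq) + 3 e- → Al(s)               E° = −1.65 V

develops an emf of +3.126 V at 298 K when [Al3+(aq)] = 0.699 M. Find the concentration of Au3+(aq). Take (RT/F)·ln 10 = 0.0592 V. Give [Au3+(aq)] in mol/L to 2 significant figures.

0.042 M

With Au³⁺/Au at the cathode and Al³⁺/Al at the anode, E°cell = +1.50 − (−1.65) = +3.15 V (n = 3).
From the Nernst equation, log Q = n(E° − E)/0.0592 = 3·(+3.15 − (+3.126))/0.0592 = 1.216.
For Au3+(aq) + Al(s) → Au(s) + Al3+(aq), the reaction quotient is Q = [Al3+(aq)] / [Au3+(aq)].
Isolating [Au3+(aq)] in Q = 10^{1.216} yields log [Au3+(aq)] = −1.372, i.e. 0.042 M.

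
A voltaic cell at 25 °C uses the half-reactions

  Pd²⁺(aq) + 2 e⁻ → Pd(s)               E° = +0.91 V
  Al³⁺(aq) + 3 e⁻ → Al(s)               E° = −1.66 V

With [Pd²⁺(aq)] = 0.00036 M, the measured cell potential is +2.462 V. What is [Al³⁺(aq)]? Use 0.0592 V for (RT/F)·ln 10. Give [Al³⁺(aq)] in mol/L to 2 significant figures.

2.0 M

With Pd²⁺/Pd at the cathode and Al³⁺/Al at the anode, E°cell = +0.91 − (−1.66) = +2.57 V (n = 6).
Since E = E° − (0.0592/n)·log Q, log Q = n(E° − E)/0.0592 = 10.946.
The balanced reaction is 3 Pd²⁺(aq) + 2 Al(s) → 3 Pd(s) + 2 Al³⁺(aq), so Q = [Al³⁺(aq)]^2 / [Pd²⁺(aq)]^3.
Solving for the unknown gives log [Al³⁺(aq)] = 0.307, so [Al³⁺(aq)] ≈ 2.0 M.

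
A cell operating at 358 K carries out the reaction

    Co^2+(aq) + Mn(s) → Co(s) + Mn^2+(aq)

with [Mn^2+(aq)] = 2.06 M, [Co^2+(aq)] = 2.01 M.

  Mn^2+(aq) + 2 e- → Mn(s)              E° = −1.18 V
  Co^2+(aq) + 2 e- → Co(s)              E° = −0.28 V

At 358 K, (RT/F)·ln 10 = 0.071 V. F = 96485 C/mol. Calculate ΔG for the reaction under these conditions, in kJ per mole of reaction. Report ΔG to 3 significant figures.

−174 kJ/mol

With Co²⁺/Co reduced at the cathode, E°cell = −0.28 − (−1.18) = +0.90 V and n = 2.
Q = [Mn^2+(aq)] / [Co^2+(aq)] = 1.02, so log Q = 0.011 and E = +0.90 − (0.071/2)(0.011) = +0.8996 V.
Then ΔG = −nFE = −2 × 96485 × +0.8996 J/mol = −174 kJ/mol.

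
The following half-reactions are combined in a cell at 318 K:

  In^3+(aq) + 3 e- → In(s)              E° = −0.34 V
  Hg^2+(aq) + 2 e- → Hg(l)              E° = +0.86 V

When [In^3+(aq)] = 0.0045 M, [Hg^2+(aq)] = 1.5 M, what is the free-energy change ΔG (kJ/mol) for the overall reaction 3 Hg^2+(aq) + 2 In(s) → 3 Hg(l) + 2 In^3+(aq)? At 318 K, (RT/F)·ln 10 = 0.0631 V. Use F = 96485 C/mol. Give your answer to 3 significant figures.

The standard cell potential is +0.86 − (−0.34) = +1.20 V, with n = 6 electrons in the balanced equation.
Q = [In^3+(aq)]^2 / [Hg^2+(aq)]^3 = 6×10^−6, so log Q = −5.222 and E = +1.20 − (0.0631/6)(−5.222) = +1.2549 V.
ΔG = −nFE = −(6)(96485)(+1.2549) J/mol = −726 kJ/mol.

−726 kJ/mol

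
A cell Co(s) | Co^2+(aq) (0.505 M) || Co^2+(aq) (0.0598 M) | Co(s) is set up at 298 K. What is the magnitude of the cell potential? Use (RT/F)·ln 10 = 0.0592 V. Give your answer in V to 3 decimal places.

For a concentration cell E°cell = 0, since both electrodes use the same couple.
The compartment with the higher Co^2+(aq) concentration (0.505 M) acts as the cathode; ions are reduced there and produced at the dilute (0.0598 M) anode.
With n = 2, Ecell = −(0.0592/2)·log([dilute]/[conc]) = −(0.0592/2)·log(0.0598/0.505) = +0.027 V.

0.027 V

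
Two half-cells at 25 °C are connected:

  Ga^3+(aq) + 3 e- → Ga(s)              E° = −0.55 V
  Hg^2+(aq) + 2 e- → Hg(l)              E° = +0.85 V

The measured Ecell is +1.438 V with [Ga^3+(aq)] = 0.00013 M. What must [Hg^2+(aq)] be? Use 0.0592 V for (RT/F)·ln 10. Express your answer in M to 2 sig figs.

0.049 M

Hg²⁺/Hg is the cathode (higher E°); E°cell = +0.85 − (−0.55) = +1.40 V with n = 6.
Since E = E° − (0.0592/n)·log Q, log Q = n(E° − E)/0.0592 = −3.851.
Balancing electrons gives 3 Hg^2+(aq) + 2 Ga(s) → 3 Hg(l) + 2 Ga^3+(aq); thus Q = [Ga^3+(aq)]^2 / [Hg^2+(aq)]^3.
Substituting the known concentrations and solving, log [Hg^2+(aq)] = −1.307 and [Hg^2+(aq)] = 0.049 M.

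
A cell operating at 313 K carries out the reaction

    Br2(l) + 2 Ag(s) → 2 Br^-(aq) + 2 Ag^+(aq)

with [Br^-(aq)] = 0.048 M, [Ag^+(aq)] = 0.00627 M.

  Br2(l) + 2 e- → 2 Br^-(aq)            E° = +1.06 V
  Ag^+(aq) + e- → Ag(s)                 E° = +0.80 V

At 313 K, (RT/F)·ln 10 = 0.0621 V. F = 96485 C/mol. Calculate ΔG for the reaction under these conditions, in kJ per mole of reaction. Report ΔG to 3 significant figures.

The standard cell potential is +1.06 − (+0.80) = +0.26 V, with n = 2 electrons in the balanced equation.
Here Q = [Br^-(aq)]^2·[Ag^+(aq)]^2 = 9.06×10^−8 (log Q = −7.043), giving E = +0.26 − (0.0621/2)·(−7.043) = +0.4787 V.
ΔG = −nFE = −(2)(96485)(+0.4787) J/mol = −92.4 kJ/mol.

−92.4 kJ/mol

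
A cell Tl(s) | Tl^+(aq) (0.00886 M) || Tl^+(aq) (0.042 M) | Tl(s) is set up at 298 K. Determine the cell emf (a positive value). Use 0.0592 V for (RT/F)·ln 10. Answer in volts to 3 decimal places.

0.040 V

For a concentration cell E°cell = 0, since both electrodes use the same couple.
The compartment with the higher Tl^+(aq) concentration (0.042 M) acts as the cathode; ions are reduced there and produced at the dilute (0.00886 M) anode.
With n = 1, Ecell = −(0.0592/1)·log([dilute]/[conc]) = −(0.0592/1)·log(0.00886/0.042) = +0.040 V.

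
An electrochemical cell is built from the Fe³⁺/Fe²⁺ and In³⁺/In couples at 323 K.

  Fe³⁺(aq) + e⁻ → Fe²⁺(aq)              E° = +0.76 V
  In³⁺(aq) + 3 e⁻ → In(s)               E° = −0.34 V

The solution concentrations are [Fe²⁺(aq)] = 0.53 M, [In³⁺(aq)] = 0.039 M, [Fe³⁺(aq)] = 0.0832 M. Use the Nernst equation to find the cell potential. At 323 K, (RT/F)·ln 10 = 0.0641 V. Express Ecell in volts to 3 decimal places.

+1.079 V

Fe³⁺/Fe²⁺ is reduced (cathode, E° = +0.76 V) and In³⁺/In is oxidized (anode).
The standard potential is +0.76 − (−0.34) = +1.10 V and the balanced reaction transfers n = 3 electrons.
Balancing gives 3 Fe³⁺(aq) + In(s) → 3 Fe²⁺(aq) + In³⁺(aq); hence Q = ([Fe²⁺(aq)]^3·[In³⁺(aq)]) / [Fe³⁺(aq)]^3 = 10.1 (log Q = 1.004).
E = E° − (0.0641/n)·log Q = +1.10 − (0.0641/3)(1.004) = +1.079 V.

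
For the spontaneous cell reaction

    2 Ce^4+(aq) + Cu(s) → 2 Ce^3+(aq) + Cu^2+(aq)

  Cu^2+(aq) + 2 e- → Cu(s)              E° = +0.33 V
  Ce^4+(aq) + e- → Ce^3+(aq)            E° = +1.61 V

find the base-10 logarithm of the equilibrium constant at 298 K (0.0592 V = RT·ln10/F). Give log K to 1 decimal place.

The Ce⁴⁺/Ce³⁺ couple is reduced (cathode); E°cell = +1.61 − (+0.33) = +1.28 V with n = 2.
At equilibrium E = 0, so log K = nE°cell / 0.0592 = (2)(+1.28) / 0.0592 = 43.2.

log K = 43.2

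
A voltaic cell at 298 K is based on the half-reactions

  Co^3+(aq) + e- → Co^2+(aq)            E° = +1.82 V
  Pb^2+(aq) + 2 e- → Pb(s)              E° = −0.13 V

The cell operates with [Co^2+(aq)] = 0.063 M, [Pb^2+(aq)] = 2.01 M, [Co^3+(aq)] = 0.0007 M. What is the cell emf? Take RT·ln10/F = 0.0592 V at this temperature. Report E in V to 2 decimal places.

+1.83 V

The Co³⁺/Co²⁺ couple has the more positive E°, so it is the cathode; Pb²⁺/Pb is the anode.
E°cell = E°cat − E°an = +1.82 − (−0.13) = +1.95 V; n = 2.
Balancing gives 2 Co^3+(aq) + Pb(s) → 2 Co^2+(aq) + Pb^2+(aq); hence Q = ([Co^2+(aq)]^2·[Pb^2+(aq)]) / [Co^3+(aq)]^2 = 1.63×10^4 (log Q = 4.212).
Applying E = E° − (RT ln10/nF)·log Q gives +1.95 − (0.0592/2)(4.212) = +1.83 V.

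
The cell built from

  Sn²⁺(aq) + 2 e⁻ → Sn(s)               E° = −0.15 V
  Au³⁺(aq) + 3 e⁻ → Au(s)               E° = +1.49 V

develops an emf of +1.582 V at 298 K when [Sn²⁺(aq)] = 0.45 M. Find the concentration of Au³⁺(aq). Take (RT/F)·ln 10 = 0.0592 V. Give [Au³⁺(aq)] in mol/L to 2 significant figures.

The Au³⁺/Au couple has the larger reduction potential, so it is the cathode: E°cell = +1.49 − (−0.15) = +1.64 V and n = 6.
Rearranging E = E° − (0.0592/n)·log Q gives log Q = 6(+1.64 − (+1.582))/0.0592 = 5.878.
For 2 Au³⁺(aq) + 3 Sn(s) → 2 Au(s) + 3 Sn²⁺(aq), the reaction quotient is Q = [Sn²⁺(aq)]^3 / [Au³⁺(aq)]^2.
Isolating [Au³⁺(aq)] in Q = 10^{5.878} yields log [Au³⁺(aq)] = −3.459, i.e. 0.00035 M.

0.00035 M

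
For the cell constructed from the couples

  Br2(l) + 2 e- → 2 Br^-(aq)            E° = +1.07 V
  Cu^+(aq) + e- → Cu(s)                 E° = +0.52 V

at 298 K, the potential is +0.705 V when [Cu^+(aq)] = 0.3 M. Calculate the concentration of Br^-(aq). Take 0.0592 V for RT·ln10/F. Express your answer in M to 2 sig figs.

0.0080 M

Br₂/Br⁻ is the cathode (higher E°); E°cell = +1.07 − (+0.52) = +0.55 V with n = 2.
Since E = E° − (0.0592/n)·log Q, log Q = n(E° − E)/0.0592 = −5.236.
For Br2(l) + 2 Cu(s) → 2 Br^-(aq) + 2 Cu^+(aq), the reaction quotient is Q = [Br^-(aq)]^2·[Cu^+(aq)]^2.
Isolating [Br^-(aq)] in Q = 10^{−5.236} yields log [Br^-(aq)] = −2.095, i.e. 0.0080 M.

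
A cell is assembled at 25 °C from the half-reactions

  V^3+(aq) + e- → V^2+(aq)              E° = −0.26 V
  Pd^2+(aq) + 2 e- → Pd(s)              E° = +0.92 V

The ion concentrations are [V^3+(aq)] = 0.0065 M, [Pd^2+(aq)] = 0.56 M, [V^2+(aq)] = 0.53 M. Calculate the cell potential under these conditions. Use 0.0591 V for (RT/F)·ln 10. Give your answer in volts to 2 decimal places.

+1.29 V

The Pd²⁺/Pd couple has the more positive E°, so it is the cathode; V³⁺/V²⁺ is the anode.
The standard potential is +0.92 − (−0.26) = +1.18 V and the balanced reaction transfers n = 2 electrons.
Balancing gives Pd^2+(aq) + 2 V^2+(aq) → Pd(s) + 2 V^3+(aq); hence Q = [V^3+(aq)]^2 / ([Pd^2+(aq)]·[V^2+(aq)]^2) = 0.000269 (log Q = −3.571).
By the Nernst equation, E = +1.18 − (0.0591/2)·(−3.571) = +1.29 V.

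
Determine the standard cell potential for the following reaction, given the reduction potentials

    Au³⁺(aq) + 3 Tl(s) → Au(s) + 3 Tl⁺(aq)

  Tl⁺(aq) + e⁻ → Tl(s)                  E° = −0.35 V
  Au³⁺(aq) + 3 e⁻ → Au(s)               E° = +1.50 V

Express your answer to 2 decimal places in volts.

+1.85 V

Au³⁺(aq) gains electrons, so the Au³⁺/Au couple is the cathode; the Tl⁺/Tl couple is the anode.
E°cell = E°(cathode) − E°(anode) = +1.50 − (−0.35) = +1.85 V.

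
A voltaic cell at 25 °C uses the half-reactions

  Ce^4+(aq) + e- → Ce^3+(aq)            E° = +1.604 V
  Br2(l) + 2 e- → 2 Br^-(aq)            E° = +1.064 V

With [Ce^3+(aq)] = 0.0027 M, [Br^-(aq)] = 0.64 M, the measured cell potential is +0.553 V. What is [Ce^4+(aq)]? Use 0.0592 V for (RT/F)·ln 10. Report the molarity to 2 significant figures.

Ce⁴⁺/Ce³⁺ is the cathode (higher E°); E°cell = +1.604 − (+1.064) = +0.540 V with n = 2.
Since E = E° − (0.0592/n)·log Q, log Q = n(E° − E)/0.0592 = −0.439.
For 2 Ce^4+(aq) + 2 Br^-(aq) → 2 Ce^3+(aq) + Br2(l), the reaction quotient is Q = [Ce^3+(aq)]^2 / ([Ce^4+(aq)]^2·[Br^-(aq)]^2).
Isolating [Ce^4+(aq)] in Q = 10^{−0.439} yields log [Ce^4+(aq)] = −2.155, i.e. 0.0070 M.

0.0070 M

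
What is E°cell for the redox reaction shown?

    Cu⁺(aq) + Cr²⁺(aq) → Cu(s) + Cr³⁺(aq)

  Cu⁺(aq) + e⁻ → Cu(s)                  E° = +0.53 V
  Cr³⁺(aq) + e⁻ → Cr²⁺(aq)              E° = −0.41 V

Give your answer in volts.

In the reaction as written, Cu⁺(aq) is reduced (cathode) and Cr³⁺(aq) is produced by oxidation at the anode.
E°cell = E°(cathode) − E°(anode) = +0.53 − (−0.41) = +0.94 V.

+0.94 V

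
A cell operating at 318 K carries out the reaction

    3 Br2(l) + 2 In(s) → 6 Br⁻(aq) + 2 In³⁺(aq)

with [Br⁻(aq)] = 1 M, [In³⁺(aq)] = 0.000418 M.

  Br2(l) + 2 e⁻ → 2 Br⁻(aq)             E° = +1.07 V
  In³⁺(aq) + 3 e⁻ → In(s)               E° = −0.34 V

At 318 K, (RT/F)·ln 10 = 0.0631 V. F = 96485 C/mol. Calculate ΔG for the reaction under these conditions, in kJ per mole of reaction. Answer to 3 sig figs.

With Br₂/Br⁻ reduced at the cathode, E°cell = +1.07 − (−0.34) = +1.41 V and n = 6.
Q = [Br⁻(aq)]^6·[In³⁺(aq)]^2 = 1.75×10^−7, so log Q = −6.758 and E = +1.41 − (0.0631/6)(−6.758) = +1.4811 V.
Then ΔG = −nFE = −6 × 96485 × +1.4811 J/mol = −857 kJ/mol.

−857 kJ/mol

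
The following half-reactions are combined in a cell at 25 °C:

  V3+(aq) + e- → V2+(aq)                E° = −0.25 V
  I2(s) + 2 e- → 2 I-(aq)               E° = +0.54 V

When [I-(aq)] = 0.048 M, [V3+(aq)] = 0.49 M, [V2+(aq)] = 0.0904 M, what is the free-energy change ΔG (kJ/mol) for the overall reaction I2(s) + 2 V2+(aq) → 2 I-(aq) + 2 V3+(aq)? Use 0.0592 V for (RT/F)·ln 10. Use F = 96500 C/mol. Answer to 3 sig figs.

−159 kJ/mol

The standard cell potential is +0.54 − (−0.25) = +0.79 V, with n = 2 electrons in the balanced equation.
Here Q = ([I-(aq)]^2·[V3+(aq)]^2) / [V2+(aq)]^2 = 0.0677 (log Q = −1.169), giving E = +0.79 − (0.0592/2)·(−1.169) = +0.8246 V.
Finally ΔG = −nFE = −(2)(96500 C/mol)(+0.8246 V) = −159 kJ/mol.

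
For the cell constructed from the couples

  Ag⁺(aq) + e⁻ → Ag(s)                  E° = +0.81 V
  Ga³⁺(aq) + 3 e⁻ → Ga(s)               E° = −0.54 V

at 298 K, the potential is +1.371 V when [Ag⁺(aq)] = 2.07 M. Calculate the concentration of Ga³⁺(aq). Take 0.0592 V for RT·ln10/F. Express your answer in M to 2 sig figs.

The Ag⁺/Ag couple has the larger reduction potential, so it is the cathode: E°cell = +0.81 − (−0.54) = +1.35 V and n = 3.
Since E = E° − (0.0592/n)·log Q, log Q = n(E° − E)/0.0592 = −1.064.
Balancing electrons gives 3 Ag⁺(aq) + Ga(s) → 3 Ag(s) + Ga³⁺(aq); thus Q = [Ga³⁺(aq)] / [Ag⁺(aq)]^3.
Substituting the known concentrations and solving, log [Ga³⁺(aq)] = −0.116 and [Ga³⁺(aq)] = 0.77 M.

0.77 M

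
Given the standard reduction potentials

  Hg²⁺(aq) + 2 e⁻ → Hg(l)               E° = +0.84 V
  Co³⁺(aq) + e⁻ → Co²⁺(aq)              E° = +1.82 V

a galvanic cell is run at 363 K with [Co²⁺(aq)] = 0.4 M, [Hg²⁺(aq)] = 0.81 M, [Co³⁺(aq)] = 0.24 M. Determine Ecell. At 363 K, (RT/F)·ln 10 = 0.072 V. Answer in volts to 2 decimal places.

Co³⁺/Co²⁺ is reduced (cathode, E° = +1.82 V) and Hg²⁺/Hg is oxidized (anode).
E°cell = +1.82 − (+0.84) = +0.98 V, with n = 2 electrons transferred.
The balanced reaction is 2 Co³⁺(aq) + Hg(l) → 2 Co²⁺(aq) + Hg²⁺(aq), so Q = ([Co²⁺(aq)]^2·[Hg²⁺(aq)]) / [Co³⁺(aq)]^2 = 2.25 and log Q = 0.352.
E = E° − (0.072/n)·log Q = +0.98 − (0.072/2)(0.352) = +0.97 V.

+0.97 V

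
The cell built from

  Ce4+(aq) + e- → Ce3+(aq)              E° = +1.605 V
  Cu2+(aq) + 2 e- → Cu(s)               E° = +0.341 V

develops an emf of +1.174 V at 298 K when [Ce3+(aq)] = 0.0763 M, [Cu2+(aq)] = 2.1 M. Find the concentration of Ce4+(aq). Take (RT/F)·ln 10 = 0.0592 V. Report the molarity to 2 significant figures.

0.0033 M

The Ce⁴⁺/Ce³⁺ couple has the larger reduction potential, so it is the cathode: E°cell = +1.605 − (+0.341) = +1.264 V and n = 2.
Since E = E° − (0.0592/n)·log Q, log Q = n(E° − E)/0.0592 = 3.041.
For 2 Ce4+(aq) + Cu(s) → 2 Ce3+(aq) + Cu2+(aq), the reaction quotient is Q = ([Ce3+(aq)]^2·[Cu2+(aq)]) / [Ce4+(aq)]^2.
Isolating [Ce4+(aq)] in Q = 10^{3.041} yields log [Ce4+(aq)] = −2.477, i.e. 0.0033 M.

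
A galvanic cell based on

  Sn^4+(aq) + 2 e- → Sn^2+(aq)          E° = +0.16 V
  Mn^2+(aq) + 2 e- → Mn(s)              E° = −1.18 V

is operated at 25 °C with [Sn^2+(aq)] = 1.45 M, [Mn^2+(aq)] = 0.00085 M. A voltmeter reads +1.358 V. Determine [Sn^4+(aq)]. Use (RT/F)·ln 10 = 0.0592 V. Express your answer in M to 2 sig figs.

0.0050 M

The Sn⁴⁺/Sn²⁺ couple has the larger reduction potential, so it is the cathode: E°cell = +0.16 − (−1.18) = +1.34 V and n = 2.
From the Nernst equation, log Q = n(E° − E)/0.0592 = 2·(+1.34 − (+1.358))/0.0592 = −0.608.
Balancing electrons gives Sn^4+(aq) + Mn(s) → Sn^2+(aq) + Mn^2+(aq); thus Q = ([Sn^2+(aq)]·[Mn^2+(aq)]) / [Sn^4+(aq)].
Substituting the known concentrations and solving, log [Sn^4+(aq)] = −2.301 and [Sn^4+(aq)] = 0.0050 M.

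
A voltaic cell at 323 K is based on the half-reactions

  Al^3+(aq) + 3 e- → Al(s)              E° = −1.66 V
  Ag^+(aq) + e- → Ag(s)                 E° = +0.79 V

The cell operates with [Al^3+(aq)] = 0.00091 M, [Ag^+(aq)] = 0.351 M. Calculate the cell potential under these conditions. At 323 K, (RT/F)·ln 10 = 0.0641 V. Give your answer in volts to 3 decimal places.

+2.486 V

Ag⁺/Ag is reduced (cathode, E° = +0.79 V) and Al³⁺/Al is oxidized (anode).
The standard potential is +0.79 − (−1.66) = +2.45 V and the balanced reaction transfers n = 3 electrons.
Balancing gives 3 Ag^+(aq) + Al(s) → 3 Ag(s) + Al^3+(aq); hence Q = [Al^3+(aq)] / [Ag^+(aq)]^3 = 0.021 (log Q = −1.677).
Applying E = E° − (RT ln10/nF)·log Q gives +2.45 − (0.0641/3)(−1.677) = +2.486 V.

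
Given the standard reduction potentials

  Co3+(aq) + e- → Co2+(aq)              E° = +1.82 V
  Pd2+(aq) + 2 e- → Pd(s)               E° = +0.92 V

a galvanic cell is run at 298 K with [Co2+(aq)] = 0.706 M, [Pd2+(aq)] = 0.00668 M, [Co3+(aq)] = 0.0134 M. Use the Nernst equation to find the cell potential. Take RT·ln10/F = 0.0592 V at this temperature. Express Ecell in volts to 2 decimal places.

The Co³⁺/Co²⁺ couple has the more positive E°, so it is the cathode; Pd²⁺/Pd is the anode.
E°cell = E°cat − E°an = +1.82 − (+0.92) = +0.90 V; n = 2.
Balancing gives 2 Co3+(aq) + Pd(s) → 2 Co2+(aq) + Pd2+(aq); hence Q = ([Co2+(aq)]^2·[Pd2+(aq)]) / [Co3+(aq)]^2 = 18.5 (log Q = 1.268).
E = E° − (0.0592/n)·log Q = +0.90 − (0.0592/2)(1.268) = +0.86 V.

+0.86 V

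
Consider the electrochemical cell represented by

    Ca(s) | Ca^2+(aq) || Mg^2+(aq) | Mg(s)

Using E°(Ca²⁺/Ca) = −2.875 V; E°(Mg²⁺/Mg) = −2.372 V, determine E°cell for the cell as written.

+0.503 V

By convention the left-hand electrode in cell notation is the anode (oxidation) and the right-hand electrode is the cathode (reduction).
E°cell = E°(right) − E°(left) = −2.372 − (−2.875) = +0.503 V.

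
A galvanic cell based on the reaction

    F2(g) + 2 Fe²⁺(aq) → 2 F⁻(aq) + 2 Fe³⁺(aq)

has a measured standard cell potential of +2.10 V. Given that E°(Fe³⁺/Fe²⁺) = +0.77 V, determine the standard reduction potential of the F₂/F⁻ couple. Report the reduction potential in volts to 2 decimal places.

+2.87 V

In the reaction as written the F₂/F⁻ couple is reduced (cathode) and Fe³⁺/Fe²⁺ is oxidized (anode), so E°cell = E°(F₂/F⁻) − E°(Fe³⁺/Fe²⁺).
E°(F₂/F⁻) = E°cell + E°(anode) = +2.10 + (+0.77) = +2.87 V.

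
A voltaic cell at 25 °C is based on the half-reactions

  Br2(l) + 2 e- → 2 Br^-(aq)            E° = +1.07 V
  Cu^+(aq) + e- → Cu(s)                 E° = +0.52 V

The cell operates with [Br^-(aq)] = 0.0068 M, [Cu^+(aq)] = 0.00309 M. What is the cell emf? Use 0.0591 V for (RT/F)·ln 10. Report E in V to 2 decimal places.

+0.83 V

Br₂/Br⁻ is reduced (cathode, E° = +1.07 V) and Cu⁺/Cu is oxidized (anode).
The standard potential is +1.07 − (+0.52) = +0.55 V and the balanced reaction transfers n = 2 electrons.
Balancing gives Br2(l) + 2 Cu(s) → 2 Br^-(aq) + 2 Cu^+(aq); hence Q = [Br^-(aq)]^2·[Cu^+(aq)]^2 = 4.42×10^−10 (log Q = −9.355).
By the Nernst equation, E = +0.55 − (0.0591/2)·(−9.355) = +0.83 V.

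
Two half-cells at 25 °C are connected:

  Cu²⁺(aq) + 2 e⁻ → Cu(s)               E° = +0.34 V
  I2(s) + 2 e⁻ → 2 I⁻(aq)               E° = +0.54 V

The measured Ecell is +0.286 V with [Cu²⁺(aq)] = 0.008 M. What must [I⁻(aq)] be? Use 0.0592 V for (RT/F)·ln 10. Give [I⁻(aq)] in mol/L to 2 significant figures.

The I₂/I⁻ couple has the larger reduction potential, so it is the cathode: E°cell = +0.54 − (+0.34) = +0.20 V and n = 2.
Rearranging E = E° − (0.0592/n)·log Q gives log Q = 2(+0.20 − (+0.286))/0.0592 = −2.905.
For I2(s) + Cu(s) → 2 I⁻(aq) + Cu²⁺(aq), the reaction quotient is Q = [I⁻(aq)]^2·[Cu²⁺(aq)].
Isolating [I⁻(aq)] in Q = 10^{−2.905} yields log [I⁻(aq)] = −0.404, i.e. 0.39 M.

0.39 M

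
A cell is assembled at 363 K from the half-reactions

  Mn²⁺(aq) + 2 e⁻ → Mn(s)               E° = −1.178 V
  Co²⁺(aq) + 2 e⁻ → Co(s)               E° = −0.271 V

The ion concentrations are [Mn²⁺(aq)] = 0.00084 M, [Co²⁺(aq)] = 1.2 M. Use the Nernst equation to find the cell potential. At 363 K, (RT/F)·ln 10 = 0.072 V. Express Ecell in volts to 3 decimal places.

The Co²⁺/Co couple has the more positive E°, so it is the cathode; Mn²⁺/Mn is the anode.
E°cell = −0.271 − (−1.178) = +0.907 V, with n = 2 electrons transferred.
For the overall reaction Co²⁺(aq) + Mn(s) → Co(s) + Mn²⁺(aq), Q = [Mn²⁺(aq)] / [Co²⁺(aq)] = 0.0007, giving log Q = −3.155.
Applying E = E° − (RT ln10/nF)·log Q gives +0.907 − (0.072/2)(−3.155) = +1.021 V.

+1.021 V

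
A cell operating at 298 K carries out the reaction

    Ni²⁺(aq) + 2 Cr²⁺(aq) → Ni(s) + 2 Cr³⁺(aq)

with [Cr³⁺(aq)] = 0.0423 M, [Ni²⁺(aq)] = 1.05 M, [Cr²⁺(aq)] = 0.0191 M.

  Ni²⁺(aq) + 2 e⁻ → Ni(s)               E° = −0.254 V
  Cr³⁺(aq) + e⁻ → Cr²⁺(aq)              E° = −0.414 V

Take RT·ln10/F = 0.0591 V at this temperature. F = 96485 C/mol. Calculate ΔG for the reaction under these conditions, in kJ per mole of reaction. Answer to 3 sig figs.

With Ni²⁺/Ni reduced at the cathode, E°cell = −0.254 − (−0.414) = +0.160 V and n = 2.
The reaction quotient is [Cr³⁺(aq)]^2 / ([Ni²⁺(aq)]·[Cr²⁺(aq)]^2) = 4.67; by Nernst, E = +0.160 − (0.0591/2)(0.669) = +0.1402 V.
ΔG = −nFE = −(2)(96485)(+0.1402) J/mol = −27.1 kJ/mol.

−27.1 kJ/mol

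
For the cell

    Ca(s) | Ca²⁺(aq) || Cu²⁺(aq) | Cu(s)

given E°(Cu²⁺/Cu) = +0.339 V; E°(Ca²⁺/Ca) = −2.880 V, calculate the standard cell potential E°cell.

+3.219 V

By convention the left-hand electrode in cell notation is the anode (oxidation) and the right-hand electrode is the cathode (reduction).
E°cell = E°(right) − E°(left) = +0.339 − (−2.880) = +3.219 V.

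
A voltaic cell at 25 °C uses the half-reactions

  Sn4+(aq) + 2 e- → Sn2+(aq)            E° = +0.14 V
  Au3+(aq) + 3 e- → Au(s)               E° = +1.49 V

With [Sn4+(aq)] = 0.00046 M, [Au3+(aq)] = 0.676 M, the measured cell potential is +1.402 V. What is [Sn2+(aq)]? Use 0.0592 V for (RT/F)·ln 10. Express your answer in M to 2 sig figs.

0.034 M

The Au³⁺/Au couple has the larger reduction potential, so it is the cathode: E°cell = +1.49 − (+0.14) = +1.35 V and n = 6.
Since E = E° − (0.0592/n)·log Q, log Q = n(E° − E)/0.0592 = −5.270.
Balancing electrons gives 2 Au3+(aq) + 3 Sn2+(aq) → 2 Au(s) + 3 Sn4+(aq); thus Q = [Sn4+(aq)]^3 / ([Au3+(aq)]^2·[Sn2+(aq)]^3).
Solving for the unknown gives log [Sn2+(aq)] = −1.467, so [Sn2+(aq)] ≈ 0.034 M.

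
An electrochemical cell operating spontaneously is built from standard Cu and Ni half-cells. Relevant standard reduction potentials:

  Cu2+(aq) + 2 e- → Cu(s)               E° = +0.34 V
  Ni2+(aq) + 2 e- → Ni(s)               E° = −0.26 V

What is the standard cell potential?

The Cu²⁺/Cu couple has the higher E°, so Cu ion is reduced (cathode) and Ni is oxidized (anode).
E°cell = E°(cathode) − E°(anode) = +0.34 − (−0.26) = +0.60 V.

+0.60 V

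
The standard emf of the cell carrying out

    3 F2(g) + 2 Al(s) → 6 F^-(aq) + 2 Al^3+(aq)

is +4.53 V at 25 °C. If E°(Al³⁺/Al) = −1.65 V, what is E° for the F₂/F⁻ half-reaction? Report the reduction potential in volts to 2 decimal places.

In the reaction as written the F₂/F⁻ couple is reduced (cathode) and Al³⁺/Al is oxidized (anode), so E°cell = E°(F₂/F⁻) − E°(Al³⁺/Al).
E°(F₂/F⁻) = E°cell + E°(anode) = +4.53 + (−1.65) = +2.88 V.

+2.88 V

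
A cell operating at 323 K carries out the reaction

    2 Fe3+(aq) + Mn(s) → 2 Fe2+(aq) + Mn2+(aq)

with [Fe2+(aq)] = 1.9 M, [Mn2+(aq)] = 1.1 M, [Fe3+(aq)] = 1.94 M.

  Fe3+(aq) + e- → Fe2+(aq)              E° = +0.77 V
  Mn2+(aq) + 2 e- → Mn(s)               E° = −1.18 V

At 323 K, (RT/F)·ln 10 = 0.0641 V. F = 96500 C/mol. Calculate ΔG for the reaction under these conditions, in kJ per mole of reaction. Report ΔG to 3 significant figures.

−376 kJ/mol

With Fe³⁺/Fe²⁺ reduced at the cathode, E°cell = +0.77 − (−1.18) = +1.95 V and n = 2.
Q = ([Fe2+(aq)]^2·[Mn2+(aq)]) / [Fe3+(aq)]^2 = 1.06, so log Q = 0.023 and E = +1.95 − (0.0641/2)(0.023) = +1.9493 V.
Then ΔG = −nFE = −2 × 96500 × +1.9493 J/mol = −376 kJ/mol.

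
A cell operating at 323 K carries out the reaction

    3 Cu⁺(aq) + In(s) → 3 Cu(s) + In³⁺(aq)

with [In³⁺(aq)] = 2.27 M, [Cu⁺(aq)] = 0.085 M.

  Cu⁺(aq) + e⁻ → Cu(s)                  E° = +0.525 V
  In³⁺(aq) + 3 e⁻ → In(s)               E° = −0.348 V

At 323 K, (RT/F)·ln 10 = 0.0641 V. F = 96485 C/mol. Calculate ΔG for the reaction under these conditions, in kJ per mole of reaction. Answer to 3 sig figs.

−231 kJ/mol

The standard cell potential is +0.525 − (−0.348) = +0.873 V, with n = 3 electrons in the balanced equation.
Q = [In³⁺(aq)] / [Cu⁺(aq)]^3 = 3.7×10^3, so log Q = 3.568 and E = +0.873 − (0.0641/3)(3.568) = +0.7968 V.
Finally ΔG = −nFE = −(3)(96485 C/mol)(+0.7968 V) = −231 kJ/mol.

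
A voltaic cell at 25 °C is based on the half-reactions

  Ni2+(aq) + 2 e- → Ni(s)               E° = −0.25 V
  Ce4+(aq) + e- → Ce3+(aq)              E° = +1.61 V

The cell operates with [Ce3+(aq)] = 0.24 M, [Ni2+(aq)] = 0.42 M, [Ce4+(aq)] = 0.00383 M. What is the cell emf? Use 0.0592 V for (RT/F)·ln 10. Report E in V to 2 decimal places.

Ce⁴⁺/Ce³⁺ is reduced (cathode, E° = +1.61 V) and Ni²⁺/Ni is oxidized (anode).
E°cell = +1.61 − (−0.25) = +1.86 V, with n = 2 electrons transferred.
For the overall reaction 2 Ce4+(aq) + Ni(s) → 2 Ce3+(aq) + Ni2+(aq), Q = ([Ce3+(aq)]^2·[Ni2+(aq)]) / [Ce4+(aq)]^2 = 1.65×10^3, giving log Q = 3.217.
By the Nernst equation, E = +1.86 − (0.0592/2)·(3.217) = +1.76 V.

+1.76 V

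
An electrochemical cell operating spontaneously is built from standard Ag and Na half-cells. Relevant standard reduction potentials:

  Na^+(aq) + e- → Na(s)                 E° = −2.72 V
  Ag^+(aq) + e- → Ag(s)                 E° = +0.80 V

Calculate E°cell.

Of the two couples in this cell, the one with the more positive reduction potential is reduced at the cathode: here that is Ag⁺/Ag (+0.80 V); Na⁺/Na (−2.72 V) is the anode.
E°cell = E°(cathode) − E°(anode) = +0.80 − (−2.72) = +3.52 V.

+3.52 V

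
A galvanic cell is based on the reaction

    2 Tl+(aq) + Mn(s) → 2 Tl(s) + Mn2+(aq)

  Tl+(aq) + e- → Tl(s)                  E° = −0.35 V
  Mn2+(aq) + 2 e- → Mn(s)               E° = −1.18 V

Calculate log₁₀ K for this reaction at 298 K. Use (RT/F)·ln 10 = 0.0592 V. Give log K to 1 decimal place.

log K = 28.0

The Tl⁺/Tl couple is reduced (cathode); E°cell = −0.35 − (−1.18) = +0.83 V with n = 2.
At equilibrium E = 0, so log K = nE°cell / 0.0592 = (2)(+0.83) / 0.0592 = 28.0.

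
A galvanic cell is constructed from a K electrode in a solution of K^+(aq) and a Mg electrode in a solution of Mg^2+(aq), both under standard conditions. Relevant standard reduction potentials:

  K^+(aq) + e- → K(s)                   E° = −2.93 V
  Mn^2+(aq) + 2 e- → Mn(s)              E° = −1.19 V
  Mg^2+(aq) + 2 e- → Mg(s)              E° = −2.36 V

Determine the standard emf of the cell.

The Mg²⁺/Mg couple has the higher E°, so Mg ion is reduced (cathode) and K is oxidized (anode).
E°cell = E°(cathode) − E°(anode) = −2.36 − (−2.93) = +0.57 V.

+0.57 V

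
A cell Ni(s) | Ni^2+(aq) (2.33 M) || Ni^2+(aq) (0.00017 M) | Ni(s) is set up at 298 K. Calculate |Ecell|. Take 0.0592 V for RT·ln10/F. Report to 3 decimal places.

For a concentration cell E°cell = 0, since both electrodes use the same couple.
The compartment with the higher Ni^2+(aq) concentration (2.33 M) acts as the cathode; ions are reduced there and produced at the dilute (0.00017 M) anode.
With n = 2, Ecell = −(0.0592/2)·log([dilute]/[conc]) = −(0.0592/2)·log(0.00017/2.33) = +0.122 V.

0.122 V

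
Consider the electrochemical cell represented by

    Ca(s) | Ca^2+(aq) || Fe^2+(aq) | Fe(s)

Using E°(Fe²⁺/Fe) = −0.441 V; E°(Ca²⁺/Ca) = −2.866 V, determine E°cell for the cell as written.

By convention the left-hand electrode in cell notation is the anode (oxidation) and the right-hand electrode is the cathode (reduction).
E°cell = E°(right) − E°(left) = −0.441 − (−2.866) = +2.425 V.

+2.425 V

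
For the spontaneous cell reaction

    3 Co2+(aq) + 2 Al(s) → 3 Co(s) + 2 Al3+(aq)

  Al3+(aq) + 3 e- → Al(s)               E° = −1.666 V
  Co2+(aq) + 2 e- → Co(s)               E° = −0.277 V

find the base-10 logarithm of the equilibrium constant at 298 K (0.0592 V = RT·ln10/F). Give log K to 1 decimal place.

log K = 140.8

The Co²⁺/Co couple is reduced (cathode); E°cell = −0.277 − (−1.666) = +1.389 V with n = 6.
At equilibrium E = 0, so log K = nE°cell / 0.0592 = (6)(+1.389) / 0.0592 = 140.8.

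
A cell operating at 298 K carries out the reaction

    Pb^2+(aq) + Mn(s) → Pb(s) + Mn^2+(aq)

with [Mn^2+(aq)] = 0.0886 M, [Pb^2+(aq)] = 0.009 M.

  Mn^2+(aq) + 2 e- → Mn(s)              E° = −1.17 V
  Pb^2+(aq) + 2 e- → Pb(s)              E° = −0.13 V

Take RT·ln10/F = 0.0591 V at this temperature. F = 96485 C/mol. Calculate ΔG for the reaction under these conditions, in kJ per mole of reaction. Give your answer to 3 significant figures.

E°cell = −0.13 − (−1.17) = +1.04 V; the balanced reaction transfers n = 2 electrons.
The reaction quotient is [Mn^2+(aq)] / [Pb^2+(aq)] = 9.84; by Nernst, E = +1.04 − (0.0591/2)(0.993) = +1.0107 V.
Finally ΔG = −nFE = −(2)(96485 C/mol)(+1.0107 V) = −195 kJ/mol.

−195 kJ/mol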